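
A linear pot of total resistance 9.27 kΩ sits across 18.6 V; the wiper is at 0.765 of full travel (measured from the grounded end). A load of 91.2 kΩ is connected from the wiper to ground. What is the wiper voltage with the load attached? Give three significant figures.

The wiper splits the pot into (1−α)R = 2.178 kΩ above and αR = 7.092 kΩ below.
Lower section ‖ load = 6.580 kΩ.
V_wiper = 18.6 × 6.580/(2.178 + 6.580) = 14.0 V.

V ≈ 14.0 V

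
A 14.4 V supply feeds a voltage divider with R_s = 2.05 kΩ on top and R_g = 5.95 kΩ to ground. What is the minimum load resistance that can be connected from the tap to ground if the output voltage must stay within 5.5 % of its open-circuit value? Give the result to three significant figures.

Output resistance R_th = R_s‖R_g = (2.05 × 5.95)/8.000 = 1.525 kΩ.
The fractional drop is R_th/(R_th + R_L); requiring this ≤ 0.0550 gives R_L ≥ R_th(1/0.0550 − 1) = 1.525 × 17.18 = 26.2 kΩ.

R_L(min) ≈ 26.2 kΩ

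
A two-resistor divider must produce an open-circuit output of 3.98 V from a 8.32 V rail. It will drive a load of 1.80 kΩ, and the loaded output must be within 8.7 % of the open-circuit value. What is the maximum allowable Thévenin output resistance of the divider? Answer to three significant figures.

Loading drop = R_th/(R_th + R_L) ≤ 0.0870, so R_th ≤ R_L · ε/(1−ε) = 1.80 kΩ × 0.0870/0.9130 = 172 Ω.

R_th ≤ 172 Ω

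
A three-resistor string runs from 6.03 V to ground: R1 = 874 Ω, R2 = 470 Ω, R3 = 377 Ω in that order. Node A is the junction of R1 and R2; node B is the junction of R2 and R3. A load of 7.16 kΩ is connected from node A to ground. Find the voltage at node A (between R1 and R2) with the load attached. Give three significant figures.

Below node A the series string R2+R3 = 847.0 Ω sits in parallel with the 7160 Ω load: 757.4 Ω.
V_A = 6.03 × 757.4/(874 + 757.4) = 2.80 V.

V ≈ 2.80 V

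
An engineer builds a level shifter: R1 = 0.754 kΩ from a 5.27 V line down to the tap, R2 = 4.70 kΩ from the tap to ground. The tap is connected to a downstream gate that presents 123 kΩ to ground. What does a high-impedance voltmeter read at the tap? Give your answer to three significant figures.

V_out ≈ 4.52 V

The load sits in parallel with R2: R2‖R_L = (4700 × 123000) / (4700 + 123000) = 4527 Ω.
V_out = 5.27 × 4527 / (754 + 4527) = 5.27 × 4527/5281 = 4.52 V.
(Unloaded it would have been 4.54 V.)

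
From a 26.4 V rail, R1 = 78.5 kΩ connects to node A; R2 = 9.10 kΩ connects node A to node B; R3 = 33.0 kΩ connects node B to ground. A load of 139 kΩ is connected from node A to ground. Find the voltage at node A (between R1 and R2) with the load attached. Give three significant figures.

V ≈ 7.70 V

Below node A the series string R2+R3 = 42.10 kΩ sits in parallel with the 139 kΩ load: 32.31 kΩ.
V_A = 26.4 × 32.31/(78.5 + 32.31) = 7.70 V.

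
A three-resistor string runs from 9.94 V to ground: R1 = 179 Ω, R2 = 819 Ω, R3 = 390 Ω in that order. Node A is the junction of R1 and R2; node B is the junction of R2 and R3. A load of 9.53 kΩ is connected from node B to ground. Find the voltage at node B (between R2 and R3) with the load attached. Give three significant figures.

At node B, R3 is in parallel with the load: R3‖R_L = 374.7 Ω.
Below node A the resistance is R2 + (R3‖R_L) = 1194 Ω, so V_A = 9.94 × 1194/1373 = 8.644 V.
Then V_B = V_A × (R3‖R_L)/(R2 + R3‖R_L) = 8.644 × 374.7/1194 = 2.71 V.

V ≈ 2.71 V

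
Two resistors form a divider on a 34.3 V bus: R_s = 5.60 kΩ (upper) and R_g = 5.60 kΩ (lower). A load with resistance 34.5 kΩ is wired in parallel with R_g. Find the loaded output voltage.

V_out ≈ 15.9 V

The load sits in parallel with R_g: R_g‖R_L = (5.60 × 34.5) / (5.60 + 34.5) = 4.818 kΩ.
V_out = 34.3 × 4.818 / (5.60 + 4.818) = 34.3 × 4.818/10.42 = 15.9 V.
(Unloaded it would have been 17.1 V.)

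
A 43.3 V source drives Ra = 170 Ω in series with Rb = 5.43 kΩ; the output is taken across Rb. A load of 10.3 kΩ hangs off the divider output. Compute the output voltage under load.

The load sits in parallel with Rb: Rb‖R_L = (5430 × 10300) / (5430 + 10300) = 3556 Ω.
V_out = 43.3 × 3556 / (170 + 3556) = 43.3 × 3556/3726 = 41.3 V.

V_out ≈ 41.3 V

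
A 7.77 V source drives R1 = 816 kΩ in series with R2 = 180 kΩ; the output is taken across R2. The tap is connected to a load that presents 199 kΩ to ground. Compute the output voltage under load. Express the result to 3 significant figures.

V_out ≈ 0.807 V

The load sits in parallel with R2: R2‖R_L = (180 × 199) / (180 + 199) = 94.51 kΩ.
V_out = 7.77 × 94.51 / (816 + 94.51) = 7.77 × 94.51/910.5 = 0.807 V.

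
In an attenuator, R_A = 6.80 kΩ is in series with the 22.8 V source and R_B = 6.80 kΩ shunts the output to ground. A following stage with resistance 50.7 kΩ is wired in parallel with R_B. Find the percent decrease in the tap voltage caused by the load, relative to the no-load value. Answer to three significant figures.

The divider's output (Thévenin) resistance is R_A‖R_B = 3.400 kΩ.
Fractional drop under load = R_th/(R_th + R_L) = 3.400 / (3.400 + 50.7) = 0.06285.
So the output falls by 6.28 %.

6.28 %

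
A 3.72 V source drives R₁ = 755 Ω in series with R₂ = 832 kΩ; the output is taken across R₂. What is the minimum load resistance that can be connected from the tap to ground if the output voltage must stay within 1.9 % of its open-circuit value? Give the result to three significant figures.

R_L(min) ≈ 38.9 kΩ

Output resistance R_th = R₁‖R₂ = (755 × 832000)/832800 = 754.3 Ω.
The fractional drop is R_th/(R_th + R_L); requiring this ≤ 0.0190 gives R_L ≥ R_th(1/0.0190 − 1) = 754.3 × 51.63 = 38.9 kΩ.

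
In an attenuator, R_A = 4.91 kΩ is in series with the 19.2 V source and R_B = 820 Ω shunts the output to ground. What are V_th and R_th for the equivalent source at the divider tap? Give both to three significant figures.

V_th = 2.75 V, R_th = 703 Ω

V_th is the open-circuit tap voltage: 19.2 × 820/(4910 + 820) = 2.75 V.
With the supply zeroed, R_A and R_B appear in parallel from the tap: R_th = R_A‖R_B = (4910 × 820)/5730 = 703 Ω.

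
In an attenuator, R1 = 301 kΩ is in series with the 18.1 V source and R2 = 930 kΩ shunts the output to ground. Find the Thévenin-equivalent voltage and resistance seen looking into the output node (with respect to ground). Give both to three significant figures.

V_th is the open-circuit tap voltage: 18.1 × 930/(301 + 930) = 13.7 V.
With the supply zeroed, R1 and R2 appear in parallel from the tap: R_th = R1‖R2 = (301 × 930)/1231 = 227 kΩ.

V_th = 13.7 V, R_th = 227 kΩ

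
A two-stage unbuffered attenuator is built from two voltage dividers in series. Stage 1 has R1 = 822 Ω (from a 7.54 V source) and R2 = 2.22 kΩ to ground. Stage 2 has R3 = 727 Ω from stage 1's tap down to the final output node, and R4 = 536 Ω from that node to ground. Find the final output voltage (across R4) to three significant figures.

V_out ≈ 1.58 V

Stage 2 presents R3+R4 = 1263 Ω as a load on stage 1's tap.
Stage 1's lower leg becomes R2‖(R3+R4) = 805.0 Ω, so V_mid = 7.54 × 805.0/1627 = 3.731 V.
Stage 2 is itself unloaded: V_out = V_mid × R4/(R3+R4) = 3.731 × 536/1263 = 1.58 V.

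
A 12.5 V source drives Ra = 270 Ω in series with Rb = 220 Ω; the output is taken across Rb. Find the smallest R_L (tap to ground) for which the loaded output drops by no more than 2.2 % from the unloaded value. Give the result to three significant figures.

Output resistance R_th = Ra‖Rb = (270 × 220)/490.0 = 121.2 Ω.
The fractional drop is R_th/(R_th + R_L); requiring this ≤ 0.0220 gives R_L ≥ R_th(1/0.0220 − 1) = 121.2 × 44.45 = 5.39 kΩ.

R_L(min) ≈ 5.39 kΩ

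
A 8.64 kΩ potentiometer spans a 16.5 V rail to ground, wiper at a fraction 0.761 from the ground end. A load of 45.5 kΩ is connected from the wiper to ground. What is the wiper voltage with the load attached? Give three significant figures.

The wiper splits the pot into (1−α)R = 2.065 kΩ above and αR = 6.575 kΩ below.
Lower section ‖ load = 5.745 kΩ.
V_wiper = 16.5 × 5.745/(2.065 + 5.745) = 12.1 V.

V ≈ 12.1 V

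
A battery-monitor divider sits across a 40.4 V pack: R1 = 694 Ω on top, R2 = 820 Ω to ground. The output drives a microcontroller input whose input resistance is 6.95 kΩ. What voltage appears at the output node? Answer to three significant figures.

V_out ≈ 20.8 V

The load sits in parallel with R2: R2‖R_L = (820 × 6950) / (820 + 6950) = 733.5 Ω.
V_out = 40.4 × 733.5 / (694 + 733.5) = 40.4 × 733.5/1427 = 20.8 V.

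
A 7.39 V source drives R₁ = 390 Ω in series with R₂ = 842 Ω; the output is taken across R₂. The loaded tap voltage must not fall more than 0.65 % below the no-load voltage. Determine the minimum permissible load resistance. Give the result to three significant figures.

R_L(min) ≈ 40.7 kΩ

Output resistance R_th = R₁‖R₂ = (390 × 842)/1232 = 266.5 Ω.
The fractional drop is R_th/(R_th + R_L); requiring this ≤ 0.00650 gives R_L ≥ R_th(1/0.00650 − 1) = 266.5 × 152.8 = 40.7 kΩ.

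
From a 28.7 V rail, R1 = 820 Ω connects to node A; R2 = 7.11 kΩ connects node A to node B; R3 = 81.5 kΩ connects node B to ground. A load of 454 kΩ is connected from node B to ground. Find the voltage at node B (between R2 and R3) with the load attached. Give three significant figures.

V ≈ 25.7 V

At node B, R3 is in parallel with the load: R3‖R_L = 69100 Ω.
Below node A the resistance is R2 + (R3‖R_L) = 76210 Ω, so V_A = 28.7 × 76210/77030 = 28.39 V.
Then V_B = V_A × (R3‖R_L)/(R2 + R3‖R_L) = 28.39 × 69100/76210 = 25.7 V.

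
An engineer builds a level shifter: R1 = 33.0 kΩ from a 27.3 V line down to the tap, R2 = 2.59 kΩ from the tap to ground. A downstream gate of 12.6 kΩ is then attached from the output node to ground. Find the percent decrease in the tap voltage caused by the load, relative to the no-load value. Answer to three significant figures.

16.0 %

The divider's output (Thévenin) resistance is R1‖R2 = 2.402 kΩ.
Fractional drop under load = R_th/(R_th + R_L) = 2.402 / (2.402 + 12.6) = 0.1601.
So the output falls by 16.0 %.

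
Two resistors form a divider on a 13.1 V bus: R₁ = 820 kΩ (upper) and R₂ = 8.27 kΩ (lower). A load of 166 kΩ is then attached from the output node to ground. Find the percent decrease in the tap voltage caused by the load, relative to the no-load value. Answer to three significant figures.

The divider's output (Thévenin) resistance is R₁‖R₂ = 8.187 kΩ.
Fractional drop under load = R_th/(R_th + R_L) = 8.187 / (8.187 + 166) = 0.04700.
So the output falls by 4.70 %.

4.70 %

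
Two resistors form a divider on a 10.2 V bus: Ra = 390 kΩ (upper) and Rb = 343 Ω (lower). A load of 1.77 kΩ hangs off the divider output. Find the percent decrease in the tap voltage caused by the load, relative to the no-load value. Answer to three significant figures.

Unloaded V = 10.2 × 343/390300 = 0.008963 V.
Loaded: Rb‖R_L = 287.3 Ω, giving V = 10.2 × 287.3/390300 = 0.007509 V.
Drop = (0.008963 − 0.007509) / 0.008963 = 16.2 %.

16.2 %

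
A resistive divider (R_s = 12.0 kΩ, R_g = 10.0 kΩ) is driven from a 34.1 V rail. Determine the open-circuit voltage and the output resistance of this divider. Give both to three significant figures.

V_th = 15.5 V, R_th = 5.45 kΩ

V_th is the open-circuit tap voltage: 34.1 × 10.0/(12.0 + 10.0) = 15.5 V.
With the supply zeroed, R_s and R_g appear in parallel from the tap: R_th = R_s‖R_g = (12.0 × 10.0)/22.00 = 5.45 kΩ.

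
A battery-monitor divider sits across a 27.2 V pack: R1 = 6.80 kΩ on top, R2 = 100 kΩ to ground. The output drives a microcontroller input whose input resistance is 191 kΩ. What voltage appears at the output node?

V_out ≈ 24.6 V

The load sits in parallel with R2: R2‖R_L = (100 × 191) / (100 + 191) = 65.64 kΩ.
V_out = 27.2 × 65.64 / (6.80 + 65.64) = 27.2 × 65.64/72.44 = 24.6 V.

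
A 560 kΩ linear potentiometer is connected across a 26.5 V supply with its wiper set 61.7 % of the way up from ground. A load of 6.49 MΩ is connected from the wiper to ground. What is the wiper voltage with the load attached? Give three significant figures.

V ≈ 16.0 V

The wiper splits the pot into (1−α)R = 214.5 kΩ above and αR = 345.5 kΩ below.
Lower section ‖ load = 328.1 kΩ.
V_wiper = 26.5 × 328.1/(214.5 + 328.1) = 16.0 V.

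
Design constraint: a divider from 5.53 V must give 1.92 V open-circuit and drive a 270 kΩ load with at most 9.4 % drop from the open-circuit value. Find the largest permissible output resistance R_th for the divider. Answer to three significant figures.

Loading drop = R_th/(R_th + R_L) ≤ 0.0940, so R_th ≤ R_L · ε/(1−ε) = 270 kΩ × 0.0940/0.9060 = 28.0 kΩ.
(Any R1, R2 with R2/(R1+R2) = 0.347 and R1‖R2 ≤ 28.0 kΩ will meet the spec.)

R_th ≤ 28.0 kΩ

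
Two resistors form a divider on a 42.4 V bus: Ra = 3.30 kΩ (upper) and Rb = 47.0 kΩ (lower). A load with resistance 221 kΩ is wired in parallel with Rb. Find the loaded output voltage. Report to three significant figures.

The load sits in parallel with Rb: Rb‖R_L = (47.0 × 221) / (47.0 + 221) = 38.76 kΩ.
V_out = 42.4 × 38.76 / (3.30 + 38.76) = 42.4 × 38.76/42.06 = 39.1 V.

V_out ≈ 39.1 V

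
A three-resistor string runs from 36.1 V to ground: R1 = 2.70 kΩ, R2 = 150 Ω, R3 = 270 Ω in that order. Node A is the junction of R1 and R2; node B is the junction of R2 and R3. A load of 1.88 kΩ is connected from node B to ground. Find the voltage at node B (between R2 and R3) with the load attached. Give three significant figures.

At node B, R3 is in parallel with the load: R3‖R_L = 236.1 Ω.
Below node A the resistance is R2 + (R3‖R_L) = 386.1 Ω, so V_A = 36.1 × 386.1/3086 = 4.516 V.
Then V_B = V_A × (R3‖R_L)/(R2 + R3‖R_L) = 4.516 × 236.1/386.1 = 2.76 V.

V ≈ 2.76 V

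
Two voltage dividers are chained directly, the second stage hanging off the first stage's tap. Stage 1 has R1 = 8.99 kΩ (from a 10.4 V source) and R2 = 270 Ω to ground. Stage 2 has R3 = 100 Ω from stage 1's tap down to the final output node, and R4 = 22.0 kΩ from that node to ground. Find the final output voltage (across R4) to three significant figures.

Stage 2 presents R3+R4 = 22100 Ω as a load on stage 1's tap.
Stage 1's lower leg becomes R2‖(R3+R4) = 266.7 Ω, so V_mid = 10.4 × 266.7/9257 = 0.2997 V.
Stage 2 is itself unloaded: V_out = V_mid × R4/(R3+R4) = 0.2997 × 22000/22100 = 0.298 V.

V_out ≈ 0.298 V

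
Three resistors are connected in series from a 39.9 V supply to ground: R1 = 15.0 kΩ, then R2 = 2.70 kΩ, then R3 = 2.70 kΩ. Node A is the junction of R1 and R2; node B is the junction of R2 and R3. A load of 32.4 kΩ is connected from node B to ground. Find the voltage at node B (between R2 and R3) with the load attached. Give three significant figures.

V ≈ 4.92 V

At node B, R3 is in parallel with the load: R3‖R_L = 2.492 kΩ.
Below node A the resistance is R2 + (R3‖R_L) = 5.192 kΩ, so V_A = 39.9 × 5.192/20.19 = 10.26 V.
Then V_B = V_A × (R3‖R_L)/(R2 + R3‖R_L) = 10.26 × 2.492/5.192 = 4.92 V.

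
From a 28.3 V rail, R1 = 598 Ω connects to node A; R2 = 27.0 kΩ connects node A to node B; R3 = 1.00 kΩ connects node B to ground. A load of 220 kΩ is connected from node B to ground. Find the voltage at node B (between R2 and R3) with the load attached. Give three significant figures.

V ≈ 0.985 V

At node B, R3 is in parallel with the load: R3‖R_L = 995.5 Ω.
Below node A the resistance is R2 + (R3‖R_L) = 28000 Ω, so V_A = 28.3 × 28000/28590 = 27.71 V.
Then V_B = V_A × (R3‖R_L)/(R2 + R3‖R_L) = 27.71 × 995.5/28000 = 0.985 V.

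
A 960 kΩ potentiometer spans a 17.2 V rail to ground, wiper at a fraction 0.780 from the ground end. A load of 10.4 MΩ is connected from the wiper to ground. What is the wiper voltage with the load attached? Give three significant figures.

V ≈ 13.2 V

The wiper splits the pot into (1−α)R = 211.2 kΩ above and αR = 748.8 kΩ below.
Lower section ‖ load = 698.5 kΩ.
V_wiper = 17.2 × 698.5/(211.2 + 698.5) = 13.2 V.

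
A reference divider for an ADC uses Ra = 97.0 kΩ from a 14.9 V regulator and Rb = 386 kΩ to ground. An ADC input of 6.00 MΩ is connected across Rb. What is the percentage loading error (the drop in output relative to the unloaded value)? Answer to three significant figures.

The divider's output (Thévenin) resistance is Ra‖Rb = 77.52 kΩ.
Fractional drop under load = R_th/(R_th + R_L) = 77.52 / (77.52 + 6000) = 0.01276.
So the output falls by 1.28 %.

1.28 %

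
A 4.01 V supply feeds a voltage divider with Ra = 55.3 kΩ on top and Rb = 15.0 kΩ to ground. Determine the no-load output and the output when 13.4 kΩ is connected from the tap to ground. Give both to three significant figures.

Open-circuit: V = 4.01 × 15.0/(55.3 + 15.0) = 0.856 V.
With the load, Rb becomes Rb‖R_L = 7.077 kΩ, so V = 4.01 × 7.077/62.38 = 0.455 V.

Unloaded: 0.856 V; loaded: 0.455 V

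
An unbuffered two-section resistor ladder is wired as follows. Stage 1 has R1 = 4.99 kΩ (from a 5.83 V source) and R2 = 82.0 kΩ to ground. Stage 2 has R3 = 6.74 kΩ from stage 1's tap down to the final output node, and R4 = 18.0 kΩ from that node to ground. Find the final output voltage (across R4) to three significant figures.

Stage 2 presents R3+R4 = 24.74 kΩ as a load on stage 1's tap.
Stage 1's lower leg becomes R2‖(R3+R4) = 19.01 kΩ, so V_mid = 5.83 × 19.01/24.00 = 4.618 V.
Stage 2 is itself unloaded: V_out = V_mid × R4/(R3+R4) = 4.618 × 18.0/24.74 = 3.36 V.

V_out ≈ 3.36 V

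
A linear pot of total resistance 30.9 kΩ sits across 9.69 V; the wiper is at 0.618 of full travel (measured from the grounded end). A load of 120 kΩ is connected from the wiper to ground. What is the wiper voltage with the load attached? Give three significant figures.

V ≈ 5.65 V

The wiper splits the pot into (1−α)R = 11.80 kΩ above and αR = 19.10 kΩ below.
Lower section ‖ load = 16.47 kΩ.
V_wiper = 9.69 × 16.47/(11.80 + 16.47) = 5.65 V.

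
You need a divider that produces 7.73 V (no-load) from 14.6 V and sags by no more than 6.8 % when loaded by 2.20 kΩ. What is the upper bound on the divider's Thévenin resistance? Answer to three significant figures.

R_th ≤ 161 Ω

Loading drop = R_th/(R_th + R_L) ≤ 0.0680, so R_th ≤ R_L · ε/(1−ε) = 2.20 kΩ × 0.0680/0.9320 = 161 Ω.
(Any R1, R2 with R2/(R1+R2) = 0.529 and R1‖R2 ≤ 161 Ω will meet the spec.)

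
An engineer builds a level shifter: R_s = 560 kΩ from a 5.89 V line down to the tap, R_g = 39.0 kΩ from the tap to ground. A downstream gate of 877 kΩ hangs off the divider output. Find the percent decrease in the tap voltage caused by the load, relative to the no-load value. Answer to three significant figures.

3.99 %

The divider's output (Thévenin) resistance is R_s‖R_g = 36.46 kΩ.
Fractional drop under load = R_th/(R_th + R_L) = 36.46 / (36.46 + 877) = 0.03991.
So the output falls by 3.99 %.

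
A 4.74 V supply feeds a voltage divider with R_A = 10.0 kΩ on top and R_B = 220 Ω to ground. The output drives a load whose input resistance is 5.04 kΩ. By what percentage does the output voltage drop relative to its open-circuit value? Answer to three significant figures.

The divider's output (Thévenin) resistance is R_A‖R_B = 215.3 Ω.
Fractional drop under load = R_th/(R_th + R_L) = 215.3 / (215.3 + 5040) = 0.04096.
So the output falls by 4.10 %.

4.10 %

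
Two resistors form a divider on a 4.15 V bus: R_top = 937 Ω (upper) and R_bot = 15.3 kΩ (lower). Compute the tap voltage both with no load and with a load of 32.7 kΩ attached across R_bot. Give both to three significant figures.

Unloaded: 3.91 V; loaded: 3.81 V

Open-circuit: V = 4.15 × 15300/(937 + 15300) = 3.91 V.
With the load, R_bot becomes R_bot‖R_L = 10420 Ω, so V = 4.15 × 10420/11360 = 3.81 V.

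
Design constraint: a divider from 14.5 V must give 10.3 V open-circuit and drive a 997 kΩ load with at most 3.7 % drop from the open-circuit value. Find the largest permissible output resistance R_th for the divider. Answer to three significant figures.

Loading drop = R_th/(R_th + R_L) ≤ 0.0370, so R_th ≤ R_L · ε/(1−ε) = 997 kΩ × 0.0370/0.9630 = 38.3 kΩ.
(Any R1, R2 with R2/(R1+R2) = 0.710 and R1‖R2 ≤ 38.3 kΩ will meet the spec.)

R_th ≤ 38.3 kΩ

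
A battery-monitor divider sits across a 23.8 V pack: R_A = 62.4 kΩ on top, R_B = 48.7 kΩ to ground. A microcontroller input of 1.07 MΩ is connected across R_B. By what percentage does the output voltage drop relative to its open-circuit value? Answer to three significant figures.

The divider's output (Thévenin) resistance is R_A‖R_B = 27.35 kΩ.
Fractional drop under load = R_th/(R_th + R_L) = 27.35 / (27.35 + 1070) = 0.02493.
So the output falls by 2.49 %.

2.49 %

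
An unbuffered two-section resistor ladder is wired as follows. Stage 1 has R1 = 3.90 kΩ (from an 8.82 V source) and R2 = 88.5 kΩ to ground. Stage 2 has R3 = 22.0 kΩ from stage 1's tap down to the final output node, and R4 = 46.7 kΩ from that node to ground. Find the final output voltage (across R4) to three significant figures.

V_out ≈ 5.45 V

Stage 2 presents R3+R4 = 68.70 kΩ as a load on stage 1's tap.
Stage 1's lower leg becomes R2‖(R3+R4) = 38.68 kΩ, so V_mid = 8.82 × 38.68/42.58 = 8.012 V.
Stage 2 is itself unloaded: V_out = V_mid × R4/(R3+R4) = 8.012 × 46.7/68.70 = 5.45 V.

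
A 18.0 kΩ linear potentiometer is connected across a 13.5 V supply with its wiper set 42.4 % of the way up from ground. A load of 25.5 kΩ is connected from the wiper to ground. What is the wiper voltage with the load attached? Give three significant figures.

The wiper splits the pot into (1−α)R = 10.37 kΩ above and αR = 7.632 kΩ below.
Lower section ‖ load = 5.874 kΩ.
V_wiper = 13.5 × 5.874/(10.37 + 5.874) = 4.88 V.

V ≈ 4.88 V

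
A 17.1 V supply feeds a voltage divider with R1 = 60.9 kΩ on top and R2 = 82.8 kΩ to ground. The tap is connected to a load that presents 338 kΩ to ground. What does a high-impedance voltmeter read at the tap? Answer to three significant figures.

The load sits in parallel with R2: R2‖R_L = (82.8 × 338) / (82.8 + 338) = 66.51 kΩ.
V_out = 17.1 × 66.51 / (60.9 + 66.51) = 17.1 × 66.51/127.4 = 8.93 V.

V_out ≈ 8.93 V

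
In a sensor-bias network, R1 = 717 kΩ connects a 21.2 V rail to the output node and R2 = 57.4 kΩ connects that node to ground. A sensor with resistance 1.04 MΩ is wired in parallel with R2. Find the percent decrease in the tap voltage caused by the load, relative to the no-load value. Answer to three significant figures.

4.86 %

The divider's output (Thévenin) resistance is R1‖R2 = 53.15 kΩ.
Fractional drop under load = R_th/(R_th + R_L) = 53.15 / (53.15 + 1040) = 0.04862.
So the output falls by 4.86 %.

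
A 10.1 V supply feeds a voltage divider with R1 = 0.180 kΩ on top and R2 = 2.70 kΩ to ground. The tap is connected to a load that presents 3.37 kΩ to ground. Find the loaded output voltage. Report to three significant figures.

The load sits in parallel with R2: R2‖R_L = (2700 × 3370) / (2700 + 3370) = 1499 Ω.
V_out = 10.1 × 1499 / (180 + 1499) = 10.1 × 1499/1679 = 9.02 V.

V_out ≈ 9.02 V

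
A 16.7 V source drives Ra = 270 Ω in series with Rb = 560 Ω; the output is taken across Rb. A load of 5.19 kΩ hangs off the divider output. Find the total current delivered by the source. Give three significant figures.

Rb‖R_L = 505.5 Ω, so the source sees Ra + Rb‖R_L = 775.5 Ω.
I = 16.7 V / 775.5 Ω = 21.5 mA.

I ≈ 21.5 mA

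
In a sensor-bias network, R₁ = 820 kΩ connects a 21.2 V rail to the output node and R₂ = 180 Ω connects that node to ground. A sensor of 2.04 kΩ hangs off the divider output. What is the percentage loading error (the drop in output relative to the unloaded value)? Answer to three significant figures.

8.11 %

Unloaded V = 21.2 × 180/820200 = 0.0046526 V.
Loaded: R₂‖R_L = 165.4 Ω, giving V = 21.2 × 165.4/820200 = 0.0042755 V.
Drop = (0.0046526 − 0.0042755) / 0.0046526 = 8.11 %.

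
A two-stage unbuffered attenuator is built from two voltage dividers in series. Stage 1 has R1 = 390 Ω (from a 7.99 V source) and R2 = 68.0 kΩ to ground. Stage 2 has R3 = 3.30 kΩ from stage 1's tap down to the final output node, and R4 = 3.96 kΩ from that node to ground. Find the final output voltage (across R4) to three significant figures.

Stage 2 presents R3+R4 = 7260 Ω as a load on stage 1's tap.
Stage 1's lower leg becomes R2‖(R3+R4) = 6560 Ω, so V_mid = 7.99 × 6560/6950 = 7.542 V.
Stage 2 is itself unloaded: V_out = V_mid × R4/(R3+R4) = 7.542 × 3960/7260 = 4.11 V.

V_out ≈ 4.11 V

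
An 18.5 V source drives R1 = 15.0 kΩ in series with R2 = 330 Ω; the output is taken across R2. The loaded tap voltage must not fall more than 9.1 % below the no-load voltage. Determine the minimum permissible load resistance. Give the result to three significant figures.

Output resistance R_th = R1‖R2 = (15000 × 330)/15330 = 322.9 Ω.
The fractional drop is R_th/(R_th + R_L); requiring this ≤ 0.0910 gives R_L ≥ R_th(1/0.0910 − 1) = 322.9 × 9.989 = 3.23 kΩ.

R_L(min) ≈ 3.23 kΩ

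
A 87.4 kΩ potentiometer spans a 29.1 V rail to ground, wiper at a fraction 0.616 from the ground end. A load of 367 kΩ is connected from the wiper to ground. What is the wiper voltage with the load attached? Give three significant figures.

V ≈ 17.0 V

The wiper splits the pot into (1−α)R = 33.56 kΩ above and αR = 53.84 kΩ below.
Lower section ‖ load = 46.95 kΩ.
V_wiper = 29.1 × 46.95/(33.56 + 46.95) = 17.0 V.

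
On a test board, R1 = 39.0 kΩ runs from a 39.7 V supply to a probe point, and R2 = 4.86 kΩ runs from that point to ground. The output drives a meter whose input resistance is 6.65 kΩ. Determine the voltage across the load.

V_out ≈ 2.67 V

The load sits in parallel with R2: R2‖R_L = (4.86 × 6.65) / (4.86 + 6.65) = 2.808 kΩ.
V_out = 39.7 × 2.808 / (39.0 + 2.808) = 39.7 × 2.808/41.81 = 2.67 V.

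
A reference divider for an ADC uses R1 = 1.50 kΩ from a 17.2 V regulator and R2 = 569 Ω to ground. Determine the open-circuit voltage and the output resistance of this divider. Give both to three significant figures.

V_th is the open-circuit tap voltage: 17.2 × 569/(1500 + 569) = 4.73 V.
With the supply zeroed, R1 and R2 appear in parallel from the tap: R_th = R1‖R2 = (1500 × 569)/2069 = 413 Ω.

V_th = 4.73 V, R_th = 413 Ω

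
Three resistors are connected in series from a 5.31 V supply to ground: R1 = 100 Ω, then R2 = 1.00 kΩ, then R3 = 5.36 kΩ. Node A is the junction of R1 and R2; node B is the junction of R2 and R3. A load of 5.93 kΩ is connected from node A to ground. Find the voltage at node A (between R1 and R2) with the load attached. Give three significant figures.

Below node A the series string R2+R3 = 6360 Ω sits in parallel with the 5930 Ω load: 3069 Ω.
V_A = 5.31 × 3069/(100 + 3069) = 5.14 V.

V ≈ 5.14 V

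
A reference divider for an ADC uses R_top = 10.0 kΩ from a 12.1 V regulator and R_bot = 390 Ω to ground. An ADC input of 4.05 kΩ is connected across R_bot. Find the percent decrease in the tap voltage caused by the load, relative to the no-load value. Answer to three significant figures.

8.48 %

Unloaded V = 12.1 × 390/10390 = 0.45419 V.
Loaded: R_bot‖R_L = 355.7 Ω, giving V = 12.1 × 355.7/10360 = 0.41566 V.
Drop = (0.45419 − 0.41566) / 0.45419 = 8.48 %.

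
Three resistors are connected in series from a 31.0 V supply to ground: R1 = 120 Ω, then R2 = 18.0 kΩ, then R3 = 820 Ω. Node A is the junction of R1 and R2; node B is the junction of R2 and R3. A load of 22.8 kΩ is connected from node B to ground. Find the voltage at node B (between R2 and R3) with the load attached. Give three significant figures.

V ≈ 1.30 V

At node B, R3 is in parallel with the load: R3‖R_L = 791.5 Ω.
Below node A the resistance is R2 + (R3‖R_L) = 18790 Ω, so V_A = 31.0 × 18790/18910 = 30.80 V.
Then V_B = V_A × (R3‖R_L)/(R2 + R3‖R_L) = 30.80 × 791.5/18790 = 1.30 V.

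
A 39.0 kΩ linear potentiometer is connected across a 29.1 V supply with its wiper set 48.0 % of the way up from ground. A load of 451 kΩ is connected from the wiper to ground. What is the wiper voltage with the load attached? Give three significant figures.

The wiper splits the pot into (1−α)R = 20.28 kΩ above and αR = 18.72 kΩ below.
Lower section ‖ load = 17.97 kΩ.
V_wiper = 29.1 × 17.97/(20.28 + 17.97) = 13.7 V.

V ≈ 13.7 V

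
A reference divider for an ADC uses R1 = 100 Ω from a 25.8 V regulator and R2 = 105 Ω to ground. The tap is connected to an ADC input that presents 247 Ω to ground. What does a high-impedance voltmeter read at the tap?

V_out ≈ 10.9 V

The load sits in parallel with R2: R2‖R_L = (105 × 247) / (105 + 247) = 73.68 Ω.
V_out = 25.8 × 73.68 / (100 + 73.68) = 25.8 × 73.68/173.7 = 10.9 V.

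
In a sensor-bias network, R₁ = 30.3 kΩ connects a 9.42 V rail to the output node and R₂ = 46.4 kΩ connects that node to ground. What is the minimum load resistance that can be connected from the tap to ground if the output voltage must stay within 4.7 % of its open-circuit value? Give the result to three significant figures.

R_L(min) ≈ 372 kΩ

Output resistance R_th = R₁‖R₂ = (30.3 × 46.4)/76.70 = 18.33 kΩ.
The fractional drop is R_th/(R_th + R_L); requiring this ≤ 0.0470 gives R_L ≥ R_th(1/0.0470 − 1) = 18.33 × 20.28 = 372 kΩ.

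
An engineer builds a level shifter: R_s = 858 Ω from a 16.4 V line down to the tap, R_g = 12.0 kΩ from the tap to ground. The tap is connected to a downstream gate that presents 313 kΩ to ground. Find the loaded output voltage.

V_out ≈ 15.3 V

The load sits in parallel with R_g: R_g‖R_L = (12000 × 313000) / (12000 + 313000) = 11560 Ω.
V_out = 16.4 × 11560 / (858 + 11560) = 16.4 × 11560/12410 = 15.3 V.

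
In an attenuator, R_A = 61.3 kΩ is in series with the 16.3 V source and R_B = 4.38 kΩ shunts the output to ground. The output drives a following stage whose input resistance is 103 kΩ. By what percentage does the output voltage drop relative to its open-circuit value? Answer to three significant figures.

3.82 %

The divider's output (Thévenin) resistance is R_A‖R_B = 4.088 kΩ.
Fractional drop under load = R_th/(R_th + R_L) = 4.088 / (4.088 + 103) = 0.03817.
So the output falls by 3.82 %.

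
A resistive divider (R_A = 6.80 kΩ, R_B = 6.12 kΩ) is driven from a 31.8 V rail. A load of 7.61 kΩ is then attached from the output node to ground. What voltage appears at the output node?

The load sits in parallel with R_B: R_B‖R_L = (6.12 × 7.61) / (6.12 + 7.61) = 3.392 kΩ.
V_out = 31.8 × 3.392 / (6.80 + 3.392) = 31.8 × 3.392/10.19 = 10.6 V.
(Unloaded it would have been 15.1 V.)

V_out ≈ 10.6 V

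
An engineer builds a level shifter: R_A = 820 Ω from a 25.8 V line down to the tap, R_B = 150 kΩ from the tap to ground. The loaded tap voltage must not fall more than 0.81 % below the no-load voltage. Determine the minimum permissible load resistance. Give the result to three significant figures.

R_L(min) ≈ 99.9 kΩ

Output resistance R_th = R_A‖R_B = (820 × 150000)/150800 = 815.5 Ω.
The fractional drop is R_th/(R_th + R_L); requiring this ≤ 0.00810 gives R_L ≥ R_th(1/0.00810 − 1) = 815.5 × 122.5 = 99.9 kΩ.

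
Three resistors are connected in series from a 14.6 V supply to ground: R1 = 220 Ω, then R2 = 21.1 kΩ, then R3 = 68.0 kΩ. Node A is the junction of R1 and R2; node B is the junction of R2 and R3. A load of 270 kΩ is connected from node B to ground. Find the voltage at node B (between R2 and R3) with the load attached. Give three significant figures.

At node B, R3 is in parallel with the load: R3‖R_L = 54320 Ω.
Below node A the resistance is R2 + (R3‖R_L) = 75420 Ω, so V_A = 14.6 × 75420/75640 = 14.56 V.
Then V_B = V_A × (R3‖R_L)/(R2 + R3‖R_L) = 14.56 × 54320/75420 = 10.5 V.

V ≈ 10.5 V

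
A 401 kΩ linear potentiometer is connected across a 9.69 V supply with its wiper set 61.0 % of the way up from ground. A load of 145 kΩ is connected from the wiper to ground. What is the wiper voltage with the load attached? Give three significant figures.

V ≈ 3.57 V

The wiper splits the pot into (1−α)R = 156.4 kΩ above and αR = 244.6 kΩ below.
Lower section ‖ load = 91.04 kΩ.
V_wiper = 9.69 × 91.04/(156.4 + 91.04) = 3.57 V.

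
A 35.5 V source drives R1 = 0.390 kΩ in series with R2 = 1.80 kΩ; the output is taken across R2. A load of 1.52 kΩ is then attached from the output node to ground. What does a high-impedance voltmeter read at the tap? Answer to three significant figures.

The load sits in parallel with R2: R2‖R_L = (1800 × 1520) / (1800 + 1520) = 824.1 Ω.
V_out = 35.5 × 824.1 / (390 + 824.1) = 35.5 × 824.1/1214 = 24.1 V.
(Unloaded it would have been 29.2 V.)

V_out ≈ 24.1 V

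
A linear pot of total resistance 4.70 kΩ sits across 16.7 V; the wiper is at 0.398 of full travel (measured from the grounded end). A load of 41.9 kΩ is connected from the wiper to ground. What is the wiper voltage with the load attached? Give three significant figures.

The wiper splits the pot into (1−α)R = 2.829 kΩ above and αR = 1.871 kΩ below.
Lower section ‖ load = 1.791 kΩ.
V_wiper = 16.7 × 1.791/(2.829 + 1.791) = 6.47 V.

V ≈ 6.47 V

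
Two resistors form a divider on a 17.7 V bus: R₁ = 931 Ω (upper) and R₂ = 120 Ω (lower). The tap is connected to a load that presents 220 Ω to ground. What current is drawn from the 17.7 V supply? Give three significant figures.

I ≈ 17.5 mA

R₂‖R_L = 77.65 Ω, so the source sees R₁ + R₂‖R_L = 1009 Ω.
I = 17.7 V / 1009 Ω = 17.5 mA.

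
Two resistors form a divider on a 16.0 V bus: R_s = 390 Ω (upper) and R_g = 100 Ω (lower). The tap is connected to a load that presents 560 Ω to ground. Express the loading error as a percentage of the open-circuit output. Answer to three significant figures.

12.4 %

Unloaded V = 16.0 × 100/490.0 = 3.2653 V.
Loaded: R_g‖R_L = 84.85 Ω, giving V = 16.0 × 84.85/474.8 = 2.8590 V.
Drop = (3.2653 − 2.8590) / 3.2653 = 12.4 %.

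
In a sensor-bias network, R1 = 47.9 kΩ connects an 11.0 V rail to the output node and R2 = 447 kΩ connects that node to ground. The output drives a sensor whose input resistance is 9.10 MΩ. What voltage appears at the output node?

The load sits in parallel with R2: R2‖R_L = (447 × 9100) / (447 + 9100) = 426.1 kΩ.
V_out = 11.0 × 426.1 / (47.9 + 426.1) = 11.0 × 426.1/474.0 = 9.89 V.

V_out ≈ 9.89 V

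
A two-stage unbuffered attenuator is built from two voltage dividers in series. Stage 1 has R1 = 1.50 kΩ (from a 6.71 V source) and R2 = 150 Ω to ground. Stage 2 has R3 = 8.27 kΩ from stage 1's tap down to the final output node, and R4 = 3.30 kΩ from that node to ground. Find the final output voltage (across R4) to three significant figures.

V_out ≈ 0.172 V

Stage 2 presents R3+R4 = 11570 Ω as a load on stage 1's tap.
Stage 1's lower leg becomes R2‖(R3+R4) = 148.1 Ω, so V_mid = 6.71 × 148.1/1648 = 0.6029 V.
Stage 2 is itself unloaded: V_out = V_mid × R4/(R3+R4) = 0.6029 × 3300/11570 = 0.172 V.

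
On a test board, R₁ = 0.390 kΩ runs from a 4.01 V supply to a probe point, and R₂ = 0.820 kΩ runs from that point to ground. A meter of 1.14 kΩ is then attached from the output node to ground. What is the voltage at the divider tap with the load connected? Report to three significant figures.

The load sits in parallel with R₂: R₂‖R_L = (820 × 1140) / (820 + 1140) = 476.9 Ω.
V_out = 4.01 × 476.9 / (390 + 476.9) = 4.01 × 476.9/866.9 = 2.21 V.
(Unloaded it would have been 2.72 V.)

V_out ≈ 2.21 V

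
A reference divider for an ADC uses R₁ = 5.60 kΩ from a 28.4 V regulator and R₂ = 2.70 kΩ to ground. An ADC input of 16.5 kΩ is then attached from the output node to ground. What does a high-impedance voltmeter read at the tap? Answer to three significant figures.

The load sits in parallel with R₂: R₂‖R_L = (2.70 × 16.5) / (2.70 + 16.5) = 2.320 kΩ.
V_out = 28.4 × 2.320 / (5.60 + 2.320) = 28.4 × 2.320/7.920 = 8.32 V.

V_out ≈ 8.32 V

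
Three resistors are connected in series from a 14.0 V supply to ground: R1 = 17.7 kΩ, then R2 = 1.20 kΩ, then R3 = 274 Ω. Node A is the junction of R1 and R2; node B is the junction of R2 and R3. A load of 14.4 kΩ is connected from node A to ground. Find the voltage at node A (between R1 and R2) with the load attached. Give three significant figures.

Below node A the series string R2+R3 = 1474 Ω sits in parallel with the 14400 Ω load: 1337 Ω.
V_A = 14.0 × 1337/(17700 + 1337) = 0.983 V.

V ≈ 0.983 V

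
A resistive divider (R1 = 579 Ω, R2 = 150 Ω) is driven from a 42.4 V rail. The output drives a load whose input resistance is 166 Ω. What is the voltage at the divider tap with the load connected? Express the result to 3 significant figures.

V_out ≈ 5.08 V

The load sits in parallel with R2: R2‖R_L = (150 × 166) / (150 + 166) = 78.80 Ω.
V_out = 42.4 × 78.80 / (579 + 78.80) = 42.4 × 78.80/657.8 = 5.08 V.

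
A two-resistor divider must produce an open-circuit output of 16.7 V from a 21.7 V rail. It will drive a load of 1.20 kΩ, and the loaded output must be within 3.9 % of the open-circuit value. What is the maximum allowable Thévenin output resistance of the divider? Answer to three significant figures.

Loading drop = R_th/(R_th + R_L) ≤ 0.0390, so R_th ≤ R_L · ε/(1−ε) = 1.20 kΩ × 0.0390/0.9610 = 48.7 Ω.
(Any R1, R2 with R2/(R1+R2) = 0.770 and R1‖R2 ≤ 48.7 Ω will meet the spec.)

R_th ≤ 48.7 Ω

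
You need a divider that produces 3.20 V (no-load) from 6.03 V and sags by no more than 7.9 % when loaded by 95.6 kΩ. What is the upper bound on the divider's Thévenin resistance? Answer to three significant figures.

R_th ≤ 8.20 kΩ

Loading drop = R_th/(R_th + R_L) ≤ 0.0790, so R_th ≤ R_L · ε/(1−ε) = 95.6 kΩ × 0.0790/0.9210 = 8.20 kΩ.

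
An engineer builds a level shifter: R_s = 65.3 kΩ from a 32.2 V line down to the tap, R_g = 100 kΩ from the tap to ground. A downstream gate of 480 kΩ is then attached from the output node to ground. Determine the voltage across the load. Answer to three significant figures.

The load sits in parallel with R_g: R_g‖R_L = (100 × 480) / (100 + 480) = 82.76 kΩ.
V_out = 32.2 × 82.76 / (65.3 + 82.76) = 32.2 × 82.76/148.1 = 18.0 V.

V_out ≈ 18.0 V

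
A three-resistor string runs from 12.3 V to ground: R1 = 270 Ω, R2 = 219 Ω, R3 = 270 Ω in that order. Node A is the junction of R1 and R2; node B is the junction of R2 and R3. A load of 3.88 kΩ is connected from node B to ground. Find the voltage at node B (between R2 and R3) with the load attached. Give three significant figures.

V ≈ 4.19 V

At node B, R3 is in parallel with the load: R3‖R_L = 252.4 Ω.
Below node A the resistance is R2 + (R3‖R_L) = 471.4 Ω, so V_A = 12.3 × 471.4/741.4 = 7.821 V.
Then V_B = V_A × (R3‖R_L)/(R2 + R3‖R_L) = 7.821 × 252.4/471.4 = 4.19 V.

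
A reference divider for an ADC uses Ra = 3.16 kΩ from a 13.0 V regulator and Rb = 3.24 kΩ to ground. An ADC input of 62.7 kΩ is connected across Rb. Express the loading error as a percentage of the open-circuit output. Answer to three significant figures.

The divider's output (Thévenin) resistance is Ra‖Rb = 1.600 kΩ.
Fractional drop under load = R_th/(R_th + R_L) = 1.600 / (1.600 + 62.7) = 0.02488.
So the output falls by 2.49 %.

2.49 %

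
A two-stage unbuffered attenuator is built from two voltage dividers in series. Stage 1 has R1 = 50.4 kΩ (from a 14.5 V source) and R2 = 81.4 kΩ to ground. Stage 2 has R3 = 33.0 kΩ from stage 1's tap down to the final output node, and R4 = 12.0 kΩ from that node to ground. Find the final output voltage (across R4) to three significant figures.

Stage 2 presents R3+R4 = 45.00 kΩ as a load on stage 1's tap.
Stage 1's lower leg becomes R2‖(R3+R4) = 28.98 kΩ, so V_mid = 14.5 × 28.98/79.38 = 5.294 V.
Stage 2 is itself unloaded: V_out = V_mid × R4/(R3+R4) = 5.294 × 12.0/45.00 = 1.41 V.

V_out ≈ 1.41 V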